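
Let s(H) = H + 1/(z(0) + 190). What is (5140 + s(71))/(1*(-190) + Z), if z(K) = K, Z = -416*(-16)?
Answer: 16231/20140 ≈ 0.80591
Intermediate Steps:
Z = 6656
s(H) = 1/190 + H (s(H) = H + 1/(0 + 190) = H + 1/190 = 1/190 + H)
(5140 + s(71))/(1*(-190) + Z) = (5140 + (1/190 + 71))/(1*(-190) + 6656) = (5140 + 13491/190)/(-190 + 6656) = (990091/190)/6466 = (990091/190)*(1/6466) = 16231/20140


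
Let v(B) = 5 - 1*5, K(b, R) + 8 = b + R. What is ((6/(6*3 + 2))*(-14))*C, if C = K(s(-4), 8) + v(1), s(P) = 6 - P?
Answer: -42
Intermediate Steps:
K(b, R) = -8 + R + b (K(b, R) = -8 + (b + R) = -8 + (R + b) = -8 + R + b)
v(B) = 0 (v(B) = 5 - 5 = 0)
C = 10 (C = (-8 + 8 + (6 - 1*(-4))) + 0 = (-8 + 8 + (6 + 4)) + 0 = (-8 + 8 + 10) + 0 = 10 + 0 = 10)
((6/(6*3 + 2))*(-14))*C = ((6/(6*3 + 2))*(-14))*10 = ((6/(18 + 2))*(-14))*10 = ((6/20)*(-14))*10 = (((1/20)*6)*(-14))*10 = ((3/10)*(-14))*10 = -21/5*10 = -42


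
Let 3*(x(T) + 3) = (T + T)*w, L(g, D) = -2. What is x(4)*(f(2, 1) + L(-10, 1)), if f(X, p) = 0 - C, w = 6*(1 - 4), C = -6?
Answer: -204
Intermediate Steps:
w = -18 (w = 6*(-3) = -18)
f(X, p) = 6 (f(X, p) = 0 - 1*(-6) = 0 + 6 = 6)
x(T) = -3 - 12*T (x(T) = -3 + ((T + T)*(-18))/3 = -3 + ((2*T)*(-18))/3 = -3 + (-36*T)/3 = -3 - 12*T)
x(4)*(f(2, 1) + L(-10, 1)) = (-3 - 12*4)*(6 - 2) = (-3 - 48)*4 = -51*4 = -204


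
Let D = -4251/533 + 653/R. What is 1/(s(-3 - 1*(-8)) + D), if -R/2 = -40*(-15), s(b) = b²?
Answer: 49200/810827 ≈ 0.060679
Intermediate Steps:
R = -1200 (R = -(-80)*(-15) = -2*600 = -1200)
D = -419173/49200 (D = -4251/533 + 653/(-1200) = -4251*1/533 + 653*(-1/1200) = -327/41 - 653/1200 = -419173/49200 ≈ -8.5198)
1/(s(-3 - 1*(-8)) + D) = 1/((-3 - 1*(-8))² - 419173/49200) = 1/((-3 + 8)² - 419173/49200) = 1/(5² - 419173/49200) = 1/(25 - 419173/49200) = 1/(810827/49200) = 49200/810827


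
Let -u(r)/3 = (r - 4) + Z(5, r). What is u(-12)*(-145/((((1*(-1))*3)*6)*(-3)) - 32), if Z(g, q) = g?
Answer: -20603/18 ≈ -1144.6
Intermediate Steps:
u(r) = -3 - 3*r (u(r) = -3*((r - 4) + 5) = -3*((-4 + r) + 5) = -3*(1 + r) = -3 - 3*r)
u(-12)*(-145/((((1*(-1))*3)*6)*(-3)) - 32) = (-3 - 3*(-12))*(-145/((((1*(-1))*3)*6)*(-3)) - 32) = (-3 + 36)*(-145/((-1*3*6)*(-3)) - 32) = 33*(-145/(-3*6*(-3)) - 32) = 33*(-145/((-18*(-3))) - 32) = 33*(-145/54 - 32) = 33*(-1873/54) = -20603/18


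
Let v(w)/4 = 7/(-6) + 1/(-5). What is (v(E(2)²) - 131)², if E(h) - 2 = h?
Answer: 4190209/225 ≈ 18623.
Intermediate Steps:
E(h) = 2 + h
v(w) = -82/15 (v(w) = 4*(7/(-6) + 1/(-5)) = 4*(7*(-⅙) + 1*(-⅕)) = 4*(-7/6 - ⅕) = 4*(-41/30) = -82/15)
(v(E(2)²) - 131)² = (-82/15 - 131)² = (-2047/15)² = 4190209/225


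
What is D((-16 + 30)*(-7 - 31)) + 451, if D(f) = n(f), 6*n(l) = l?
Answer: 1087/3 ≈ 362.33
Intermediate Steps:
n(l) = l/6
D(f) = f/6
D((-16 + 30)*(-7 - 31)) + 451 = ((-16 + 30)*(-7 - 31))/6 + 451 = (14*(-38))/6 + 451 = (1/6)*(-532) + 451 = -266/3 + 451 = 1087/3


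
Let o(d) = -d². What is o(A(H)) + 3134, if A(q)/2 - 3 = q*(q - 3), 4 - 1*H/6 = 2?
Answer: -46150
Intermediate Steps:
H = 12 (H = 24 - 6*2 = 24 - 12 = 12)
A(q) = 6 + 2*q*(-3 + q) (A(q) = 6 + 2*(q*(q - 3)) = 6 + 2*(q*(-3 + q)) = 6 + 2*q*(-3 + q))
o(A(H)) + 3134 = -(6 - 6*12 + 2*12²)² + 3134 = -(6 - 72 + 2*144)² + 3134 = -(6 - 72 + 288)² + 3134 = -1*222² + 3134 = -1*49284 + 3134 = -49284 + 3134 = -46150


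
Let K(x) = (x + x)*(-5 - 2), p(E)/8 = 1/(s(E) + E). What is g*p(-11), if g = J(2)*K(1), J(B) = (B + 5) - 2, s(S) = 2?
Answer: 560/9 ≈ 62.222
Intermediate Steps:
p(E) = 8/(2 + E)
K(x) = -14*x (K(x) = (2*x)*(-7) = -14*x)
J(B) = 3 + B (J(B) = (5 + B) - 2 = 3 + B)
g = -70 (g = (3 + 2)*(-14*1) = 5*(-14) = -70)
g*p(-11) = -560/(2 - 11) = -560/(-9) = -560*(-1)/9 = -70*(-8/9) = 560/9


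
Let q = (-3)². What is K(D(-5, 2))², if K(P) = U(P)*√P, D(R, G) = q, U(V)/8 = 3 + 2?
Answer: 14400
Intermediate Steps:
U(V) = 40 (U(V) = 8*(3 + 2) = 8*5 = 40)
q = 9
D(R, G) = 9
K(P) = 40*√P
K(D(-5, 2))² = (40*√9)² = (40*3)² = 120² = 14400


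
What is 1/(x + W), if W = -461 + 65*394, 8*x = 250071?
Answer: 8/451263 ≈ 1.7728e-5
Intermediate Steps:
x = 250071/8 (x = (⅛)*250071 = 250071/8 ≈ 31259.)
W = 25149 (W = -461 + 25610 = 25149)
1/(x + W) = 1/(250071/8 + 25149) = 1/(451263/8) = 8/451263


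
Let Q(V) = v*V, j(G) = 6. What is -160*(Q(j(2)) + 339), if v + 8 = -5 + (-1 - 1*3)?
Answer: -37920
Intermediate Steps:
v = -17 (v = -8 + (-5 + (-1 - 1*3)) = -8 + (-5 + (-1 - 3)) = -8 + (-5 - 4) = -8 - 9 = -17)
Q(V) = -17*V
-160*(Q(j(2)) + 339) = -160*(-17*6 + 339) = -160*(-102 + 339) = -160*237 = -37920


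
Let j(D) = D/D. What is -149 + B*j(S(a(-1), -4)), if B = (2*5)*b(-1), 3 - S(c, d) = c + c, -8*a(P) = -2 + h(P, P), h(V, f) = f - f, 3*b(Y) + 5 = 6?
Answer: -437/3 ≈ -145.67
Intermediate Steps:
b(Y) = 1/3 (b(Y) = -5/3 + (1/3)*6 = -5/3 + 2 = 1/3)
h(V, f) = 0
a(P) = 1/4 (a(P) = -(-2 + 0)/8 = -1/8*(-2) = 1/4)
S(c, d) = 3 - 2*c (S(c, d) = 3 - (c + c) = 3 - 2*c)
j(D) = 1
B = 10/3 (B = (2*5)*(1/3) = 10*(1/3) = 10/3 ≈ 3.3333)
-149 + B*j(S(a(-1), -4)) = -149 + (10/3)*1 = -149 + 10/3 = -437/3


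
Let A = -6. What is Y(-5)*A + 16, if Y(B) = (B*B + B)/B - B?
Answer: 10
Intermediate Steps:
Y(B) = -B + (B + B**2)/B (Y(B) = (B**2 + B)/B - B = (B + B**2)/B - B = -B + (B + B**2)/B)
Y(-5)*A + 16 = 1*(-6) + 16 = -6 + 16 = 10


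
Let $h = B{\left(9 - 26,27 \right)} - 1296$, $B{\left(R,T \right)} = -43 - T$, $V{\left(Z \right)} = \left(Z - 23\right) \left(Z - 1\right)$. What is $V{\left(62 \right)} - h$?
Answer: $3745$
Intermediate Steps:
$V{\left(Z \right)} = \left(-1 + Z\right) \left(-23 + Z\right)$ ($V{\left(Z \right)} = \left(-23 + Z\right) \left(-1 + Z\right) = \left(-1 + Z\right) \left(-23 + Z\right)$)
$h = -1366$ ($h = \left(-43 - 27\right) - 1296 = -70 - 1296 = -1366$)
$V{\left(62 \right)} - h = \left(23 + 62^{2} - 1488\right) - -1366 = \left(23 + 3844 - 1488\right) + 1366 = 2379 + 1366 = 3745$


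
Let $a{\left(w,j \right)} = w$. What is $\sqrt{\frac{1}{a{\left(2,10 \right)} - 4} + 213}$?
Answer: $\frac{5 \sqrt{34}}{2} \approx 14.577$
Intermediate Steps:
$\sqrt{\frac{1}{a{\left(2,10 \right)} - 4} + 213} = \sqrt{\frac{1}{2 - 4} + 213} = \sqrt{\frac{1}{-2} + 213} = \sqrt{- \frac{1}{2} + 213} = \sqrt{\frac{425}{2}} = \frac{5 \sqrt{34}}{2}$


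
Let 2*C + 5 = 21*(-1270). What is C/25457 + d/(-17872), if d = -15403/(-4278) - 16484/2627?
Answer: -2678085170095753/5113064030008224 ≈ -0.52377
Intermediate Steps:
C = -26675/2 (C = -5/2 + (21*(-1270))/2 = -5/2 + (1/2)*(-26670) = -5/2 - 13335 = -26675/2 ≈ -13338.)
d = -30054871/11238306 (d = -15403*(-1/4278) - 16484*1/2627 = 15403/4278 - 16484/2627 = -30054871/11238306 ≈ -2.6743)
C/25457 + d/(-17872) = -26675/2/25457 - 30054871/11238306/(-17872) = -26675/2*1/25457 - 30054871/11238306*(-1/17872) = -26675/50914 + 30054871/200851004832 = -2678085170095753/5113064030008224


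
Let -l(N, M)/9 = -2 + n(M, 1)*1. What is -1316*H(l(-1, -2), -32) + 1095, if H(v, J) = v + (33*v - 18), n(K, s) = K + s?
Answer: -1183305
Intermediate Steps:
l(N, M) = 9 - 9*M (l(N, M) = -9*(-2 + (M + 1)*1) = -9*(-2 + (1 + M)*1) = -9*(-2 + (1 + M)) = -9*(-1 + M) = 9 - 9*M)
H(v, J) = -18 + 34*v (H(v, J) = v + (-18 + 33*v) = -18 + 34*v)
-1316*H(l(-1, -2), -32) + 1095 = -1316*(-18 + 34*(9 - 9*(-2))) + 1095 = -1316*(-18 + 34*(9 + 18)) + 1095 = -1316*(-18 + 34*27) + 1095 = -1316*(-18 + 918) + 1095 = -1316*900 + 1095 = -1184400 + 1095 = -1183305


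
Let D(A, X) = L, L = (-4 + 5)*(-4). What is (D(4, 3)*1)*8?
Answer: -32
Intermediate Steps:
L = -4 (L = 1*(-4) = -4)
D(A, X) = -4
(D(4, 3)*1)*8 = -4*1*8 = -4*8 = -32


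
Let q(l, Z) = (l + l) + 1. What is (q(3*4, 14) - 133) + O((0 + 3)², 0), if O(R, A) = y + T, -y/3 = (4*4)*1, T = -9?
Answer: -165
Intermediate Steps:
y = -48 (y = -3*4*4 = -48 ≈ -48.000)
O(R, A) = -57 (O(R, A) = -48 - 9 = -57)
q(l, Z) = 1 + 2*l (q(l, Z) = 2*l + 1 = 1 + 2*l)
(q(3*4, 14) - 133) + O((0 + 3)², 0) = ((1 + 2*(3*4)) - 133) - 57 = ((1 + 2*12) - 133) - 57 = ((1 + 24) - 133) - 57 = (25 - 133) - 57 = -108 - 57 = -165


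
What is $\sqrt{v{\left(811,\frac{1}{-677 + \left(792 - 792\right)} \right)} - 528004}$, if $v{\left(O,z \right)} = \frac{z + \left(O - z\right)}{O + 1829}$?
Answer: $\frac{i \sqrt{229998408585}}{660} \approx 726.64 i$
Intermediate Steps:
$v{\left(O,z \right)} = \frac{O}{1829 + O}$
$\sqrt{v{\left(811,\frac{1}{-677 + \left(792 - 792\right)} \right)} - 528004} = \sqrt{\frac{811}{1829 + 811} - 528004} = \sqrt{\frac{811}{2640} - 528004} = \sqrt{- \frac{1393929749}{2640}} = \frac{i \sqrt{229998408585}}{660}$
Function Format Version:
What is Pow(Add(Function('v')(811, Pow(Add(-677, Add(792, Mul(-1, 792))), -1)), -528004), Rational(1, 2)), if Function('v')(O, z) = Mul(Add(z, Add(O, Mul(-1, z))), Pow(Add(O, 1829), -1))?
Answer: Mul(Rational(1, 660), I, Pow(229998408585, Rational(1, 2))) ≈ Mul(726.64, I)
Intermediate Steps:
Function('v')(O, z) = Mul(O, Pow(Add(1829, O), -1))
Pow(Add(Function('v')(811, Pow(Add(-677, Add(792, Mul(-1, 792))), -1)), -528004), Rational(1, 2)) = Pow(Add(Mul(811, Pow(Add(1829, 811), -1)), -528004), Rational(1, 2)) = Pow(Add(Mul(811, Pow(2640, -1)), -528004), Rational(1, 2)) = Pow(Add(Mul(811, Rational(1, 2640)), -528004), Rational(1, 2)) = Pow(Add(Rational(811, 2640), -528004), Rational(1, 2)) = Pow(Rational(-1393929749, 2640), Rational(1, 2)) = Mul(Rational(1, 660), I, Pow(229998408585, Rational(1, 2)))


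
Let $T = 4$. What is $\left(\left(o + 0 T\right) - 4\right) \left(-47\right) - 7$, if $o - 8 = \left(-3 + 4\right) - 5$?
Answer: $-7$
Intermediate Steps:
$o = 4$ ($o = 8 + \left(\left(-3 + 4\right) - 5\right) = 8 + \left(1 - 5\right) = 8 - 4 = 4$)
$\left(\left(o + 0 T\right) - 4\right) \left(-47\right) - 7 = \left(\left(4 + 0 \cdot 4\right) - 4\right) \left(-47\right) - 7 = \left(\left(4 + 0\right) - 4\right) \left(-47\right) - 7 = \left(4 - 4\right) \left(-47\right) - 7 = 0 \left(-47\right) - 7 = 0 - 7 = -7$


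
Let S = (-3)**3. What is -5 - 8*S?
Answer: 211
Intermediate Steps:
S = -27
-5 - 8*S = -5 - 8*(-27) = -5 + 216 = 211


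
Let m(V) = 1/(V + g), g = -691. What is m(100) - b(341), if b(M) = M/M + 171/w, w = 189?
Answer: -2629/1379 ≈ -1.9065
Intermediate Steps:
b(M) = 40/21 (b(M) = M/M + 171/189 = 1 + 171*(1/189) = 1 + 19/21 = 40/21)
m(V) = 1/(-691 + V) (m(V) = 1/(V - 691) = 1/(-691 + V))
m(100) - b(341) = 1/(-691 + 100) - 1*40/21 = 1/(-591) - 40/21 = -1/591 - 40/21 = -2629/1379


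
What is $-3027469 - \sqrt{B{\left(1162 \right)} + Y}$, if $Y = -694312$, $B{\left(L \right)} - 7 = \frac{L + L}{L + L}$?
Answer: $-3027469 - 4 i \sqrt{43394} \approx -3.0275 \cdot 10^{6} - 833.25 i$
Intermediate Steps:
$B{\left(L \right)} = 8$ ($B{\left(L \right)} = 7 + \frac{L + L}{L + L} = 7 + \frac{2 L}{2 L} = 7 + 2 L \frac{1}{2 L} = 7 + 1 = 8$)
$-3027469 - \sqrt{B{\left(1162 \right)} + Y} = -3027469 - \sqrt{8 - 694312} = -3027469 - \sqrt{-694304} = -3027469 - 4 i \sqrt{43394}$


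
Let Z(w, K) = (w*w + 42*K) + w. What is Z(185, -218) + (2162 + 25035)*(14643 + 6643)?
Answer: 578940596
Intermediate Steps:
Z(w, K) = w + w² + 42*K (Z(w, K) = (w² + 42*K) + w = w + w² + 42*K)
Z(185, -218) + (2162 + 25035)*(14643 + 6643) = (185 + 185² + 42*(-218)) + (2162 + 25035)*(14643 + 6643) = (185 + 34225 - 9156) + 27197*21286 = 25254 + 578915342 = 578940596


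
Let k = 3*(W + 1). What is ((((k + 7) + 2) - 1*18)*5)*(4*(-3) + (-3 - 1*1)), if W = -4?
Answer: 1440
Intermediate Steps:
k = -9 (k = 3*(-4 + 1) = 3*(-3) = -9)
((((k + 7) + 2) - 1*18)*5)*(4*(-3) + (-3 - 1*1)) = ((((-9 + 7) + 2) - 1*18)*5)*(4*(-3) + (-3 - 1*1)) = (((-2 + 2) - 18)*5)*(-12 + (-3 - 1)) = ((0 - 18)*5)*(-12 - 4) = -18*5*(-16) = -90*(-16) = 1440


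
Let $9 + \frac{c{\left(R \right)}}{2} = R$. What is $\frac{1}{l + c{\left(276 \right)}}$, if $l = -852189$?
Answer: $- \frac{1}{851655} \approx -1.1742 \cdot 10^{-6}$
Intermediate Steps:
$c{\left(R \right)} = -18 + 2 R$
$\frac{1}{l + c{\left(276 \right)}} = \frac{1}{-852189 + \left(-18 + 2 \cdot 276\right)} = \frac{1}{-852189 + \left(-18 + 552\right)} = \frac{1}{-852189 + 534} = \frac{1}{-851655} = - \frac{1}{851655}$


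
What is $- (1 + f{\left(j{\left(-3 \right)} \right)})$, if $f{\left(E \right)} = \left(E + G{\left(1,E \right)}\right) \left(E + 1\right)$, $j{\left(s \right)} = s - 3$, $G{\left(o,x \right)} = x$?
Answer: $-61$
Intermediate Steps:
$j{\left(s \right)} = -3 + s$ ($j{\left(s \right)} = s - 3 = -3 + s$)
$f{\left(E \right)} = 2 E \left(1 + E\right)$ ($f{\left(E \right)} = \left(E + E\right) \left(E + 1\right) = 2 E \left(1 + E\right)$)
$- (1 + f{\left(j{\left(-3 \right)} \right)}) = - (1 + 2 \left(-3 - 3\right) \left(1 - 6\right)) = - (1 + 2 \left(-6\right) \left(1 - 6\right)) = - (1 + 2 \left(-6\right) \left(-5\right)) = - (1 + 60) = \left(-1\right) 61 = -61$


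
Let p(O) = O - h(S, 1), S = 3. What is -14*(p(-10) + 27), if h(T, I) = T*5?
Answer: -28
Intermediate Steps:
h(T, I) = 5*T
p(O) = -15 + O (p(O) = O - 5*3 = O - 1*15 = O - 15 = -15 + O)
-14*(p(-10) + 27) = -14*((-15 - 10) + 27) = -14*(-25 + 27) = -14*2 = -28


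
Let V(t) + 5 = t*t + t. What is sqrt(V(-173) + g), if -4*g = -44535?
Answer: 9*sqrt(2019)/2 ≈ 202.20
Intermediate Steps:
g = 44535/4 (g = -1/4*(-44535) = 44535/4 ≈ 11134.)
V(t) = -5 + t + t**2 (V(t) = -5 + (t*t + t) = -5 + (t**2 + t) = -5 + (t + t**2) = -5 + t + t**2)
sqrt(V(-173) + g) = sqrt((-5 - 173 + (-173)**2) + 44535/4) = sqrt((-5 - 173 + 29929) + 44535/4) = sqrt(29751 + 44535/4) = sqrt(163539/4) = 9*sqrt(2019)/2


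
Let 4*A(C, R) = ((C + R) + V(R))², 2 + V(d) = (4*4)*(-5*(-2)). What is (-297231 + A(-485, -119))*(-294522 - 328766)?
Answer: 154265026576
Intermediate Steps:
V(d) = 158 (V(d) = -2 + (4*4)*(-5*(-2)) = -2 + 16*10 = -2 + 160 = 158)
A(C, R) = (158 + C + R)²/4 (A(C, R) = ((C + R) + 158)²/4 = (158 + C + R)²/4)
(-297231 + A(-485, -119))*(-294522 - 328766) = (-297231 + (158 - 485 - 119)²/4)*(-294522 - 328766) = (-297231 + (¼)*(-446)²)*(-623288) = (-297231 + (¼)*198916)*(-623288) = (-297231 + 49729)*(-623288) = -247502*(-623288) = 154265026576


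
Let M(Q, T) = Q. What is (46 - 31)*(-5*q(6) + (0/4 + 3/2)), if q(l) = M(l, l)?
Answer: -855/2 ≈ -427.50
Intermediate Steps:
q(l) = l
(46 - 31)*(-5*q(6) + (0/4 + 3/2)) = (46 - 31)*(-5*6 + (0/4 + 3/2)) = 15*(-30 + (0*(1/4) + 3*(1/2))) = 15*(-30 + (0 + 3/2)) = 15*(-30 + 3/2) = 15*(-57/2) = -855/2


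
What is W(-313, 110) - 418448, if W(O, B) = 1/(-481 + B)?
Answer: -155244209/371 ≈ -4.1845e+5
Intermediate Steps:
W(-313, 110) - 418448 = 1/(-481 + 110) - 418448 = 1/(-371) - 418448 = -1/371 - 418448 = -155244209/371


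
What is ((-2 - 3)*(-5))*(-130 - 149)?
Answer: -6975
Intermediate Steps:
((-2 - 3)*(-5))*(-130 - 149) = -5*(-5)*(-279) = 25*(-279) = -6975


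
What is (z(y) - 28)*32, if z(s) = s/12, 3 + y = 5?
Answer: -2672/3 ≈ -890.67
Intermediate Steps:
y = 2 (y = -3 + 5 = 2)
z(s) = s/12 (z(s) = s*(1/12) = s/12)
(z(y) - 28)*32 = ((1/12)*2 - 28)*32 = (⅙ - 28)*32 = -167/6*32 = -2672/3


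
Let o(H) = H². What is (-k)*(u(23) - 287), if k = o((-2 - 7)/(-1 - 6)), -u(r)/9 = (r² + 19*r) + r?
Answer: 744228/49 ≈ 15188.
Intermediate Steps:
u(r) = -180*r - 9*r² (u(r) = -9*((r² + 19*r) + r) = -9*(r² + 20*r) = -180*r - 9*r²)
k = 81/49 (k = ((-2 - 7)/(-1 - 6))² = (-9/(-7))² = (-9*(-⅐))² = (9/7)² = 81/49 ≈ 1.6531)
(-k)*(u(23) - 287) = (-1*81/49)*(-9*23*(20 + 23) - 287) = -81*(-9*23*43 - 287)/49 = -81*(-8901 - 287)/49 = -81/49*(-9188) = 744228/49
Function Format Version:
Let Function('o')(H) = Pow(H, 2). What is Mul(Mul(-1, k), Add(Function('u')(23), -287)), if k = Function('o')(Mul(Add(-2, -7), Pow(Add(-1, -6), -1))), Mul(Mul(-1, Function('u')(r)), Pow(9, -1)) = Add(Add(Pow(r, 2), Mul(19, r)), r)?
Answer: Rational(744228, 49) ≈ 15188.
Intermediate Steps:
Function('u')(r) = Add(Mul(-180, r), Mul(-9, Pow(r, 2))) (Function('u')(r) = Mul(-9, Add(Add(Pow(r, 2), Mul(19, r)), r)) = Mul(-9, Add(Pow(r, 2), Mul(20, r))) = Add(Mul(-180, r), Mul(-9, Pow(r, 2))))
k = Rational(81, 49) (k = Pow(Mul(Add(-2, -7), Pow(Add(-1, -6), -1)), 2) = Pow(Mul(-9, Pow(-7, -1)), 2) = Pow(Mul(-9, Rational(-1, 7)), 2) = Pow(Rational(9, 7), 2) = Rational(81, 49) ≈ 1.6531)
Mul(Mul(-1, k), Add(Function('u')(23), -287)) = Mul(Mul(-1, Rational(81, 49)), Add(Mul(-9, 23, Add(20, 23)), -287)) = Mul(Rational(-81, 49), Add(Mul(-9, 23, 43), -287)) = Mul(Rational(-81, 49), Add(-8901, -287)) = Mul(Rational(-81, 49), -9188) = Rational(744228, 49)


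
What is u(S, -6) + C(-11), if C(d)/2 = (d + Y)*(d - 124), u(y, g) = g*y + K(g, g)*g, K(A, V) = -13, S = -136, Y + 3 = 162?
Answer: -39066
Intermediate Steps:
Y = 159 (Y = -3 + 162 = 159)
u(y, g) = -13*g + g*y (u(y, g) = g*y - 13*g = -13*g + g*y)
C(d) = 2*(-124 + d)*(159 + d) (C(d) = 2*((d + 159)*(d - 124)) = 2*((159 + d)*(-124 + d)) = 2*((-124 + d)*(159 + d)) = 2*(-124 + d)*(159 + d))
u(S, -6) + C(-11) = -6*(-13 - 136) + (-39432 + 2*(-11)² + 70*(-11)) = -6*(-149) + (-39432 + 2*121 - 770) = 894 + (-39432 + 242 - 770) = 894 - 39960 = -39066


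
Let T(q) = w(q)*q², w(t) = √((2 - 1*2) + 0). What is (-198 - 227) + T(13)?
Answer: -425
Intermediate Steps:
w(t) = 0 (w(t) = √((2 - 2) + 0) = √(0 + 0) = √0 = 0)
T(q) = 0 (T(q) = 0*q² = 0)
(-198 - 227) + T(13) = (-198 - 227) + 0 = -425 + 0 = -425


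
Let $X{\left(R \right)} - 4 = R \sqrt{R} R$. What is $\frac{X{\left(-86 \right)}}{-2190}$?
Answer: $- \frac{2}{1095} - \frac{3698 i \sqrt{86}}{1095} \approx -0.0018265 - 31.319 i$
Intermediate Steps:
$X{\left(R \right)} = 4 + R^{\frac{5}{2}}$ ($X{\left(R \right)} = 4 + R \sqrt{R} R = 4 + R^{\frac{3}{2}} R = 4 + R^{\frac{5}{2}}$)
$\frac{X{\left(-86 \right)}}{-2190} = \frac{4 + \left(-86\right)^{\frac{5}{2}}}{-2190} = \left(4 + 7396 i \sqrt{86}\right) \left(- \frac{1}{2190}\right) = - \frac{2}{1095} - \frac{3698 i \sqrt{86}}{1095}$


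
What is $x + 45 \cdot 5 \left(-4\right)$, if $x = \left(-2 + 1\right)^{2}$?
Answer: $-899$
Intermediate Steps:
$x = 1$ ($x = \left(-1\right)^{2} = 1$)
$x + 45 \cdot 5 \left(-4\right) = 1 + 45 \cdot 5 \left(-4\right) = 1 + 45 \left(-20\right) = 1 - 900 = -899$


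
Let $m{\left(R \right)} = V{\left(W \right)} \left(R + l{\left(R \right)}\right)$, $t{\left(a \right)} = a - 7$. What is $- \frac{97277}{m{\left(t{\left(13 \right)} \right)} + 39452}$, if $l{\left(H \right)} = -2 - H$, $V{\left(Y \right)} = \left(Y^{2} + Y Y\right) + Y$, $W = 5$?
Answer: $- \frac{97277}{39342} \approx -2.4726$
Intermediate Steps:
$t{\left(a \right)} = -7 + a$
$V{\left(Y \right)} = Y + 2 Y^{2}$ ($V{\left(Y \right)} = \left(Y^{2} + Y^{2}\right) + Y = 2 Y^{2} + Y = Y + 2 Y^{2}$)
$m{\left(R \right)} = -110$ ($m{\left(R \right)} = 5 \left(1 + 2 \cdot 5\right) \left(R - \left(2 + R\right)\right) = 5 \left(1 + 10\right) \left(-2\right) = 5 \cdot 11 \left(-2\right) = 55 \left(-2\right) = -110$)
$- \frac{97277}{m{\left(t{\left(13 \right)} \right)} + 39452} = - \frac{97277}{-110 + 39452} = - \frac{97277}{39342}$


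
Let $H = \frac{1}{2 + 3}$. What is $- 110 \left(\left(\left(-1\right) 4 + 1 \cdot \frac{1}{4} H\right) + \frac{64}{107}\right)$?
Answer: $\frac{78903}{214} \approx 368.71$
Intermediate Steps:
$H = \frac{1}{5} \approx 0.2$
$- 110 \left(\left(\left(-1\right) 4 + 1 \cdot \frac{1}{4} H\right) + \frac{64}{107}\right) = - 110 \left(\left(\left(-1\right) 4 + 1 \cdot \frac{1}{4} \cdot \frac{1}{5}\right) + \frac{64}{107}\right) = - 110 \left(\left(-4 + 1 \cdot \frac{1}{4} \cdot \frac{1}{5}\right) + 64 \cdot \frac{1}{107}\right) = - 110 \left(\left(-4 + \frac{1}{4} \cdot \frac{1}{5}\right) + \frac{64}{107}\right) = - 110 \left(\left(-4 + \frac{1}{20}\right) + \frac{64}{107}\right) = - 110 \left(- \frac{79}{20} + \frac{64}{107}\right) = \left(-110\right) \left(- \frac{7173}{2140}\right) = \frac{78903}{214}$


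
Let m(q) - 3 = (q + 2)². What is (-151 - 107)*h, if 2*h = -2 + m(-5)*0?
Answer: 258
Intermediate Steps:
m(q) = 3 + (2 + q)² (m(q) = 3 + (q + 2)² = 3 + (2 + q)²)
h = -1 (h = (-2 + (3 + (2 - 5)²)*0)/2 = (-2 + (3 + (-3)²)*0)/2 = (-2 + (3 + 9)*0)/2 = (-2 + 12*0)/2 = (-2 + 0)/2 = (½)*(-2) = -1)
(-151 - 107)*h = (-151 - 107)*(-1) = -258*(-1) = 258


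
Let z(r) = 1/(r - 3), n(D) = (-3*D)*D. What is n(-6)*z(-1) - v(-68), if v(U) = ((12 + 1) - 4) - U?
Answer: -50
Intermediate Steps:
n(D) = -3*D**2
z(r) = 1/(-3 + r)
v(U) = 9 - U (v(U) = (13 - 4) - U = 9 - U)
n(-6)*z(-1) - v(-68) = (-3*(-6)**2)/(-3 - 1) - (9 - 1*(-68)) = -3*36/(-4) - (9 + 68) = -108*(-1/4) - 1*77 = 27 - 77 = -50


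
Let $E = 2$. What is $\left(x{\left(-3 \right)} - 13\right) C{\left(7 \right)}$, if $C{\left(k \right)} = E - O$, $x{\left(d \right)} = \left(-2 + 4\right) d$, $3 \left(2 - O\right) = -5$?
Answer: $\frac{95}{3} \approx 31.667$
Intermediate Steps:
$O = \frac{11}{3}$ ($O = 2 - - \frac{5}{3} = 2 + \frac{5}{3} = \frac{11}{3} \approx 3.6667$)
$x{\left(d \right)} = 2 d$
$C{\left(k \right)} = - \frac{5}{3}$ ($C{\left(k \right)} = 2 - \frac{11}{3} = - \frac{5}{3}$)
$\left(x{\left(-3 \right)} - 13\right) C{\left(7 \right)} = \left(2 \left(-3\right) - 13\right) \left(- \frac{5}{3}\right) = \left(-6 - 13\right) \left(- \frac{5}{3}\right) = \left(-19\right) \left(- \frac{5}{3}\right) = \frac{95}{3}$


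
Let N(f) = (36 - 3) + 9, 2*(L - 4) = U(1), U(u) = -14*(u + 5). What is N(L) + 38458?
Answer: 38500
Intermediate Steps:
U(u) = -70 - 14*u (U(u) = -14*(5 + u) = -70 - 14*u)
L = -38 (L = 4 + (-70 - 14*1)/2 = 4 + (-70 - 14)/2 = 4 + (½)*(-84) = 4 - 42 = -38)
N(f) = 42 (N(f) = 33 + 9 = 42)
N(L) + 38458 = 42 + 38458 = 38500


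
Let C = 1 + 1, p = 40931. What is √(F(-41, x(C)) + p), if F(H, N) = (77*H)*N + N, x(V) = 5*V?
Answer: √9371 ≈ 96.804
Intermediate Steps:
C = 2
F(H, N) = N + 77*H*N (F(H, N) = 77*H*N + N = N + 77*H*N)
√(F(-41, x(C)) + p) = √((5*2)*(1 + 77*(-41)) + 40931) = √(10*(1 - 3157) + 40931) = √(10*(-3156) + 40931) = √(-31560 + 40931) = √9371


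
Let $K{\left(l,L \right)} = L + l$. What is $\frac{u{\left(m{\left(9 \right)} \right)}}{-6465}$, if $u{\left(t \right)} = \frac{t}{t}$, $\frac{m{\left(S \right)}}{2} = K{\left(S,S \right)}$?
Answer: $- \frac{1}{6465} \approx -0.00015468$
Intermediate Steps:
$m{\left(S \right)} = 4 S$ ($m{\left(S \right)} = 2 \left(S + S\right) = 2 \cdot 2 S = 4 S$)
$u{\left(t \right)} = 1$
$\frac{u{\left(m{\left(9 \right)} \right)}}{-6465} = 1 \frac{1}{-6465} = 1 \left(- \frac{1}{6465}\right) = - \frac{1}{6465}$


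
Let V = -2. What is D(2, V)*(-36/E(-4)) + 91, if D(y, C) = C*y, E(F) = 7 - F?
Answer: 1145/11 ≈ 104.09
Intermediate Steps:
D(2, V)*(-36/E(-4)) + 91 = (-2*2)*(-36/(7 - 1*(-4))) + 91 = -(-144)/(7 + 4) + 91 = -(-144)/11 + 91 = -4*(-36/11) + 91 = 144/11 + 91 = 1145/11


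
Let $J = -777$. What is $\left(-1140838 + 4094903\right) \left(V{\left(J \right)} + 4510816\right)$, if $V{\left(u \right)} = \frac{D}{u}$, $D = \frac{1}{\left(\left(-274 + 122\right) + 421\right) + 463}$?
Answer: $\frac{7578918889037384495}{568764} \approx 1.3325 \cdot 10^{13}$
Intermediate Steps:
$D = \frac{1}{732}$ ($D = \frac{1}{\left(-152 + 421\right) + 463} = \frac{1}{269 + 463} = \frac{1}{732} \approx 0.0013661$)
$V{\left(u \right)} = \frac{1}{732 u}$
$\left(-1140838 + 4094903\right) \left(V{\left(J \right)} + 4510816\right) = \left(-1140838 + 4094903\right) \left(\frac{1}{732 \left(-777\right)} + 4510816\right) = 2954065 \left(\frac{1}{732} \left(- \frac{1}{777}\right) + 4510816\right) = 2954065 \left(- \frac{1}{568764} + 4510816\right) = 2954065 \cdot \frac{2565589751423}{568764} = \frac{7578918889037384495}{568764}$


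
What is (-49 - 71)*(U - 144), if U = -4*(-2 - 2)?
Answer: 15360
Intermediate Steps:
U = 16 (U = -4*(-4) = 16)
(-49 - 71)*(U - 144) = (-49 - 71)*(16 - 144) = -120*(-128) = 15360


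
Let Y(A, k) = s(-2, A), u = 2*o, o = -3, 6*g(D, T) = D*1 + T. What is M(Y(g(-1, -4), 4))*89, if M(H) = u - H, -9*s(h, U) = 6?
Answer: -1424/3 ≈ -474.67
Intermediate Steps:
s(h, U) = -⅔ (s(h, U) = -⅑*6 = -⅔)
g(D, T) = D/6 + T/6 (g(D, T) = (D*1 + T)/6 = (D + T)/6 = D/6 + T/6)
u = -6 (u = 2*(-3) = -6)
Y(A, k) = -⅔
M(H) = -6 - H
M(Y(g(-1, -4), 4))*89 = (-6 - 1*(-⅔))*89 = (-6 + ⅔)*89 = -16/3*89 = -1424/3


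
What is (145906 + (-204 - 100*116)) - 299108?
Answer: -165006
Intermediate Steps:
(145906 + (-204 - 100*116)) - 299108 = (145906 + (-204 - 11600)) - 299108 = (145906 - 11804) - 299108 = 134102 - 299108 = -165006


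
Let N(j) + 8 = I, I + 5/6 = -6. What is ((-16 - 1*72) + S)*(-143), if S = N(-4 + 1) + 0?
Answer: 88231/6 ≈ 14705.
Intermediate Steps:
I = -41/6 (I = -⅚ - 6 = -41/6 ≈ -6.8333)
N(j) = -89/6 (N(j) = -8 - 41/6 = -89/6)
S = -89/6 (S = -89/6 + 0 = -89/6 ≈ -14.833)
((-16 - 1*72) + S)*(-143) = ((-16 - 1*72) - 89/6)*(-143) = ((-16 - 72) - 89/6)*(-143) = (-88 - 89/6)*(-143) = -617/6*(-143) = 88231/6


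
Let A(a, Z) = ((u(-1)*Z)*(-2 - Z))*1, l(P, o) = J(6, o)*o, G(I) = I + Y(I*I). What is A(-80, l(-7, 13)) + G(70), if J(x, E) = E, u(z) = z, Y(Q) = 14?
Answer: 28983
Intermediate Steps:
G(I) = 14 + I (G(I) = I + 14 = 14 + I)
l(P, o) = o² (l(P, o) = o*o = o²)
A(a, Z) = -Z*(-2 - Z) (A(a, Z) = ((-Z)*(-2 - Z))*1 = -Z*(-2 - Z)*1 = -Z*(-2 - Z))
A(-80, l(-7, 13)) + G(70) = 13²*(2 + 13²) + (14 + 70) = 169*(2 + 169) + 84 = 169*171 + 84 = 28899 + 84 = 28983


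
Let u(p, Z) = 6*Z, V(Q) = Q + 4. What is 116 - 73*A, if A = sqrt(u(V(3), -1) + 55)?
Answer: -395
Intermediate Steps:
V(Q) = 4 + Q
A = 7 (A = sqrt(6*(-1) + 55) = sqrt(-6 + 55) = sqrt(49) = 7)
116 - 73*A = 116 - 73*7 = 116 - 511 = -395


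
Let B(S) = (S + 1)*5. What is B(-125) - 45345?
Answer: -45965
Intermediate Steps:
B(S) = 5 + 5*S (B(S) = (1 + S)*5 = 5 + 5*S)
B(-125) - 45345 = (5 + 5*(-125)) - 45345 = (5 - 625) - 45345 = -620 - 45345 = -45965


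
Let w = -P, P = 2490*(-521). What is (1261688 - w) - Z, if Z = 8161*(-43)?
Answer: 315321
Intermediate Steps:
P = -1297290
Z = -350923
w = 1297290 (w = -1*(-1297290) = 1297290)
(1261688 - w) - Z = (1261688 - 1*1297290) - 1*(-350923) = (1261688 - 1297290) + 350923 = -35602 + 350923 = 315321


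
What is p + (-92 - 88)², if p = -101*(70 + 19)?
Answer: 23411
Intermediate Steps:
p = -8989 (p = -101*89 = -8989)
p + (-92 - 88)² = -8989 + (-92 - 88)² = -8989 + (-180)² = -8989 + 32400 = 23411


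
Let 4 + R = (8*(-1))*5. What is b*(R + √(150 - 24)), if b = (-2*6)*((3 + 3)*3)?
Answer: 9504 - 648*√14 ≈ 7079.4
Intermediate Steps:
b = -216 (b = -72*3 = -12*18 = -216)
R = -44 (R = -4 + (8*(-1))*5 = -4 - 8*5 = -4 - 40 = -44)
b*(R + √(150 - 24)) = -216*(-44 + √(150 - 24)) = -216*(-44 + √126) = -216*(-44 + 3*√14) = 9504 - 648*√14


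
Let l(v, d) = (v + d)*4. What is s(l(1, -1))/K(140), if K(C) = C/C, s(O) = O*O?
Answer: 0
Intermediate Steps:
l(v, d) = 4*d + 4*v (l(v, d) = (d + v)*4 = 4*d + 4*v)
s(O) = O²
K(C) = 1
s(l(1, -1))/K(140) = (4*(-1) + 4*1)²/1 = (-4 + 4)²*1 = 0²*1 = 0*1 = 0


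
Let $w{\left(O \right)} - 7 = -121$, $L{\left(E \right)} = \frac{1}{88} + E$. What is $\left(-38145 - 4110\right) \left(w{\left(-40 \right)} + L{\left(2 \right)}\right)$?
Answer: $\frac{416423025}{88} \approx 4.7321 \cdot 10^{6}$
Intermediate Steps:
$L{\left(E \right)} = \frac{1}{88} + E$
$w{\left(O \right)} = -114$ ($w{\left(O \right)} = 7 - 121 = -114$)
$\left(-38145 - 4110\right) \left(w{\left(-40 \right)} + L{\left(2 \right)}\right) = \left(-38145 - 4110\right) \left(-114 + \left(\frac{1}{88} + 2\right)\right) = - 42255 \left(-114 + \frac{177}{88}\right) = \left(-42255\right) \left(- \frac{9855}{88}\right) = \frac{416423025}{88}$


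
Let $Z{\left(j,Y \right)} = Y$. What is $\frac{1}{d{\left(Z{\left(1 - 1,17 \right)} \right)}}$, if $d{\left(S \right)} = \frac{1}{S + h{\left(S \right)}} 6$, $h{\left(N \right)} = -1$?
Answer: $\frac{8}{3} \approx 2.6667$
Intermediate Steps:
$d{\left(S \right)} = \frac{6}{-1 + S}$ ($d{\left(S \right)} = \frac{1}{S - 1} \cdot 6 = \frac{1}{-1 + S} 6 = \frac{6}{-1 + S}$)
$\frac{1}{d{\left(Z{\left(1 - 1,17 \right)} \right)}} = \frac{1}{6 \frac{1}{-1 + 17}} = \frac{1}{6 \cdot \frac{1}{16}} = \frac{1}{\frac{3}{8}} = \frac{8}{3}$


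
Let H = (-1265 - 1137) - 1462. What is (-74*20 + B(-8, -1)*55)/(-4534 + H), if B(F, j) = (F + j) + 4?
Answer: 135/646 ≈ 0.20898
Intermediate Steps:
B(F, j) = 4 + F + j
H = -3864 (H = -2402 - 1462 = -3864)
(-74*20 + B(-8, -1)*55)/(-4534 + H) = (-74*20 + (4 - 8 - 1)*55)/(-4534 - 3864) = (-1480 - 5*55)/(-8398) = (-1480 - 275)*(-1/8398) = -1755*(-1/8398) = 135/646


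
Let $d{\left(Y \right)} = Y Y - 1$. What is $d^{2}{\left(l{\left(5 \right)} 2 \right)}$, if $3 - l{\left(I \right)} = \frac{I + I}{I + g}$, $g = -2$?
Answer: $\frac{25}{81} \approx 0.30864$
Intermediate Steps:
$l{\left(I \right)} = 3 - \frac{2 I}{-2 + I}$ ($l{\left(I \right)} = 3 - \frac{I + I}{I - 2} = 3 - \frac{2 I}{-2 + I}$)
$d{\left(Y \right)} = -1 + Y^{2}$ ($d{\left(Y \right)} = Y^{2} - 1 = -1 + Y^{2}$)
$d^{2}{\left(l{\left(5 \right)} 2 \right)} = \left(-1 + \left(\frac{-6 + 5}{-2 + 5} \cdot 2\right)^{2}\right)^{2} = \left(-1 + \left(\frac{1}{3} \left(-1\right) 2\right)^{2}\right)^{2} = \left(-1 + \left(\left(- \frac{1}{3}\right) 2\right)^{2}\right)^{2} = \left(-1 + \left(- \frac{2}{3}\right)^{2}\right)^{2} = \left(-1 + \frac{4}{9}\right)^{2} = \left(- \frac{5}{9}\right)^{2} = \frac{25}{81}$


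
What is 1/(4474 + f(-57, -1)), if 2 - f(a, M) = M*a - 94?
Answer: 1/4513 ≈ 0.00022158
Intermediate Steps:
f(a, M) = 96 - M*a (f(a, M) = 2 - (M*a - 94) = 2 - (-94 + M*a) = 2 + (94 - M*a) = 96 - M*a)
1/(4474 + f(-57, -1)) = 1/(4474 + (96 - 1*(-1)*(-57))) = 1/(4474 + (96 - 57)) = 1/(4474 + 39) = 1/4513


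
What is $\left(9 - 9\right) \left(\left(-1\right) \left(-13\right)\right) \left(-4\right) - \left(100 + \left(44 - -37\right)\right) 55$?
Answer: $-9955$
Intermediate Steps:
$\left(9 - 9\right) \left(\left(-1\right) \left(-13\right)\right) \left(-4\right) - \left(100 + \left(44 - -37\right)\right) 55 = \left(9 - 9\right) 13 \left(-4\right) - \left(100 + \left(44 + 37\right)\right) 55 = 0 \cdot 13 \left(-4\right) - \left(100 + 81\right) 55 = 0 \left(-4\right) - 181 \cdot 55 = 0 - 9955 = -9955$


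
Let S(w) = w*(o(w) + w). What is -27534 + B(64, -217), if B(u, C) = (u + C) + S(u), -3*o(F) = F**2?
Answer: -332917/3 ≈ -1.1097e+5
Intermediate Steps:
o(F) = -F**2/3
S(w) = w*(w - w**2/3) (S(w) = w*(-w**2/3 + w) = w*(w - w**2/3))
B(u, C) = C + u + u**2*(3 - u)/3 (B(u, C) = (u + C) + u**2*(3 - u)/3 = (C + u) + u**2*(3 - u)/3 = C + u + u**2*(3 - u)/3)
-27534 + B(64, -217) = -27534 + (-217 + 64 + 64**2 - 1/3*64**3) = -27534 + (-217 + 64 + 4096 - 1/3*262144) = -27534 + (-217 + 64 + 4096 - 262144/3) = -27534 - 250315/3 = -332917/3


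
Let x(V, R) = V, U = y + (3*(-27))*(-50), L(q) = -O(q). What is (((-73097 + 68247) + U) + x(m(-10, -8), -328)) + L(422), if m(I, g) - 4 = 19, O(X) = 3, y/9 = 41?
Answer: -411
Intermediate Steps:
y = 369 (y = 9*41 = 369)
L(q) = -3 (L(q) = -1*3 = -3)
U = 4419 (U = 369 + (3*(-27))*(-50) = 369 - 81*(-50) = 369 + 4050 = 4419)
m(I, g) = 23 (m(I, g) = 4 + 19 = 23)
(((-73097 + 68247) + U) + x(m(-10, -8), -328)) + L(422) = (((-73097 + 68247) + 4419) + 23) - 3 = ((-4850 + 4419) + 23) - 3 = (-431 + 23) - 3 = -408 - 3 = -411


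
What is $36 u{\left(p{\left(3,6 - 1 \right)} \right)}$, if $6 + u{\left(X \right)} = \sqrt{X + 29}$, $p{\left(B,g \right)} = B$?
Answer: $-216 + 144 \sqrt{2} \approx -12.353$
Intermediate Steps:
$u{\left(X \right)} = -6 + \sqrt{29 + X}$ ($u{\left(X \right)} = -6 + \sqrt{X + 29} = -6 + \sqrt{29 + X}$)
$36 u{\left(p{\left(3,6 - 1 \right)} \right)} = 36 \left(-6 + \sqrt{29 + 3}\right) = 36 \left(-6 + \sqrt{32}\right) = 36 \left(-6 + 4 \sqrt{2}\right) = -216 + 144 \sqrt{2}$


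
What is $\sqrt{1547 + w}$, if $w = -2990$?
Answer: $i \sqrt{1443} \approx 37.987 i$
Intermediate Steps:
$\sqrt{1547 + w} = \sqrt{1547 - 2990} = \sqrt{-1443} = i \sqrt{1443}$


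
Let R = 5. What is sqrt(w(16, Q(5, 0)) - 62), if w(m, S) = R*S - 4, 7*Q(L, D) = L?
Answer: I*sqrt(3059)/7 ≈ 7.9012*I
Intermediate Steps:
Q(L, D) = L/7
w(m, S) = -4 + 5*S (w(m, S) = 5*S - 4 = -4 + 5*S)
sqrt(w(16, Q(5, 0)) - 62) = sqrt((-4 + 5*((1/7)*5)) - 62) = sqrt((-4 + 5*(5/7)) - 62) = sqrt((-4 + 25/7) - 62) = sqrt(-3/7 - 62) = sqrt(-437/7) = I*sqrt(3059)/7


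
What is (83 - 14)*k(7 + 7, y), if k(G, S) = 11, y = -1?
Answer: 759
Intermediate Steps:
(83 - 14)*k(7 + 7, y) = (83 - 14)*11 = 69*11 = 759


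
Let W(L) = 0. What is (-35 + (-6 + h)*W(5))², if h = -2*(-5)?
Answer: 1225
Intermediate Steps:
h = 10
(-35 + (-6 + h)*W(5))² = (-35 + (-6 + 10)*0)² = (-35 + 4*0)² = (-35 + 0)² = (-35)² = 1225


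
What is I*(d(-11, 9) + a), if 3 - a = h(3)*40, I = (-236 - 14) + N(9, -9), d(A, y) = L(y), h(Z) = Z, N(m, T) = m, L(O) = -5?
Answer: 29402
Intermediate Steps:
d(A, y) = -5
I = -241 (I = (-236 - 14) + 9 = -250 + 9 = -241)
a = -117 (a = 3 - 3*40 = 3 - 1*120 = 3 - 120 = -117)
I*(d(-11, 9) + a) = -241*(-5 - 117) = -241*(-122) = 29402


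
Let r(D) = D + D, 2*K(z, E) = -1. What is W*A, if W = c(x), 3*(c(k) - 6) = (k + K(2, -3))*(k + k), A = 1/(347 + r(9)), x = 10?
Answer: 208/1095 ≈ 0.18995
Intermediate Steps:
K(z, E) = -1/2 (K(z, E) = (1/2)*(-1) = -1/2)
r(D) = 2*D
A = 1/365 (A = 1/(347 + 2*9) = 1/(347 + 18) = 1/365 ≈ 0.0027397)
c(k) = 6 + 2*k*(-1/2 + k)/3 (c(k) = 6 + ((k - 1/2)*(k + k))/3 = 6 + ((-1/2 + k)*(2*k))/3 = 6 + (2*k*(-1/2 + k))/3 = 6 + 2*k*(-1/2 + k)/3)
W = 208/3 (W = 6 - 1/3*10 + (2/3)*10**2 = 6 - 10/3 + (2/3)*100 = 6 - 10/3 + 200/3 = 208/3 ≈ 69.333)
W*A = (208/3)*(1/365) = 208/1095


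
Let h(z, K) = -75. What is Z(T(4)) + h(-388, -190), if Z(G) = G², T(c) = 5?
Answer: -50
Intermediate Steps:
Z(T(4)) + h(-388, -190) = 5² - 75 = 25 - 75 = -50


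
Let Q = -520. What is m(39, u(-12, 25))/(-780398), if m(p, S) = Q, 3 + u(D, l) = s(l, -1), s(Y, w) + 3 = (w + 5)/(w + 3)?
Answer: 260/390199 ≈ 0.00066633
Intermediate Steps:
s(Y, w) = -3 + (5 + w)/(3 + w) (s(Y, w) = -3 + (w + 5)/(w + 3) = -3 + (5 + w)/(3 + w))
u(D, l) = -4 (u(D, l) = -3 + 2*(-2 - 1*(-1))/(3 - 1) = -3 + 2*(-2 + 1)/2 = -3 + 2*(½)*(-1) = -3 - 1 = -4)
m(p, S) = -520
m(39, u(-12, 25))/(-780398) = -520/(-780398) = -520*(-1/780398) = 260/390199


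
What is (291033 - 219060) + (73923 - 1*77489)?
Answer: 68407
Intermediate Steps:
(291033 - 219060) + (73923 - 1*77489) = 71973 + (73923 - 77489) = 71973 - 3566 = 68407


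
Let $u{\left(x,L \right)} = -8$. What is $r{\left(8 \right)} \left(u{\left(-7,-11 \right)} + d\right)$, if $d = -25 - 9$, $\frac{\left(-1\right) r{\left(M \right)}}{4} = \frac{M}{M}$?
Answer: $168$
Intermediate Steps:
$r{\left(M \right)} = -4$ ($r{\left(M \right)} = - 4 \frac{M}{M} = \left(-4\right) 1 = -4$)
$d = -34$ ($d = -25 - 9 = -34$)
$r{\left(8 \right)} \left(u{\left(-7,-11 \right)} + d\right) = - 4 \left(-8 - 34\right) = \left(-4\right) \left(-42\right) = 168$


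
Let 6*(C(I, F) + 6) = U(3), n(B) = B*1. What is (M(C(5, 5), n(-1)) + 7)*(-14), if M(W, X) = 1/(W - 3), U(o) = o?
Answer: -1638/17 ≈ -96.353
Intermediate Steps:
n(B) = B
C(I, F) = -11/2 (C(I, F) = -6 + (⅙)*3 = -6 + ½ = -11/2)
M(W, X) = 1/(-3 + W)
(M(C(5, 5), n(-1)) + 7)*(-14) = (1/(-3 - 11/2) + 7)*(-14) = (1/(-17/2) + 7)*(-14) = (-2/17 + 7)*(-14) = (117/17)*(-14) = -1638/17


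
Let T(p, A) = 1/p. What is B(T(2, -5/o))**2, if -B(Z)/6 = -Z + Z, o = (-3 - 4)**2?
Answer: 0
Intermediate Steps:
o = 49 (o = (-7)**2 = 49)
B(Z) = 0 (B(Z) = -6*(-Z + Z) = -6*0 = 0)
B(T(2, -5/o))**2 = 0**2 = 0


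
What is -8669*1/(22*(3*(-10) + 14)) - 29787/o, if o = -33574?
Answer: 150769015/5909024 ≈ 25.515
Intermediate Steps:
-8669*1/(22*(3*(-10) + 14)) - 29787/o = -8669*1/(22*(3*(-10) + 14)) - 29787/(-33574) = -8669*1/(22*(-30 + 14)) - 29787*(-1/33574) = -8669/((-16*22)) + 29787/33574 = -8669/(-352) + 29787/33574 = -8669*(-1/352) + 29787/33574 = 8669/352 + 29787/33574 = 150769015/5909024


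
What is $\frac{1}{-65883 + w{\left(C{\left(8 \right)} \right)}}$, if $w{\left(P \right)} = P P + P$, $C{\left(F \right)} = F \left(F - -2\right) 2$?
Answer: $- \frac{1}{40123} \approx -2.4923 \cdot 10^{-5}$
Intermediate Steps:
$C{\left(F \right)} = 2 F \left(2 + F\right)$ ($C{\left(F \right)} = F \left(F + 2\right) 2 = F \left(2 + F\right) 2 = 2 F \left(2 + F\right)$)
$w{\left(P \right)} = P + P^{2}$ ($w{\left(P \right)} = P^{2} + P = P + P^{2}$)
$\frac{1}{-65883 + w{\left(C{\left(8 \right)} \right)}} = \frac{1}{-65883 + 2 \cdot 8 \left(2 + 8\right) \left(1 + 2 \cdot 8 \left(2 + 8\right)\right)} = \frac{1}{-65883 + 2 \cdot 8 \cdot 10 \left(1 + 2 \cdot 8 \cdot 10\right)} = \frac{1}{-65883 + 160 \left(1 + 160\right)} = \frac{1}{-65883 + 160 \cdot 161} = \frac{1}{-65883 + 25760} = \frac{1}{-40123} = - \frac{1}{40123}$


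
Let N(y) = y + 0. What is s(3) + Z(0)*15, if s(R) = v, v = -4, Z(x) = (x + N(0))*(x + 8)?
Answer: -4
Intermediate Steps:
N(y) = y
Z(x) = x*(8 + x) (Z(x) = (x + 0)*(x + 8) = x*(8 + x))
s(R) = -4
s(3) + Z(0)*15 = -4 + (0*(8 + 0))*15 = -4 + (0*8)*15 = -4 + 0*15 = -4 + 0 = -4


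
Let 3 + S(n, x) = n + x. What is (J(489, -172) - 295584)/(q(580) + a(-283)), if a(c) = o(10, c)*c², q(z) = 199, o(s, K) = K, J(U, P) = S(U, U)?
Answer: 98203/7554996 ≈ 0.012998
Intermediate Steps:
S(n, x) = -3 + n + x (S(n, x) = -3 + (n + x) = -3 + n + x)
J(U, P) = -3 + 2*U (J(U, P) = -3 + U + U = -3 + 2*U)
a(c) = c³ (a(c) = c*c² = c³)
(J(489, -172) - 295584)/(q(580) + a(-283)) = ((-3 + 2*489) - 295584)/(199 + (-283)³) = ((-3 + 978) - 295584)/(199 - 22665187) = (975 - 295584)/(-22664988) = -294609*(-1/22664988) = 98203/7554996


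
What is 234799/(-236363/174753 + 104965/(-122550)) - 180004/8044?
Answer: -674289557819189843/6342591344483 ≈ -1.0631e+5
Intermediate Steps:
234799/(-236363/174753 + 104965/(-122550)) - 180004/8044 = 234799/(-236363*1/174753 + 104965*(-1/122550)) - 180004*1/8044 = 234799/(-236363/174753 - 20993/24510) - 45001/2011 = 234799/(-3153948953/1427732010) - 45001/2011 = 234799*(-1427732010/3153948953) - 45001/2011 = -335230048215990/3153948953 - 45001/2011 = -674289557819189843/6342591344483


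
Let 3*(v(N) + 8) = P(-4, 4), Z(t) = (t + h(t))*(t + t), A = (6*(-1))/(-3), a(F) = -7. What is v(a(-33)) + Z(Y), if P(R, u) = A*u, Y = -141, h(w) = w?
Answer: 238556/3 ≈ 79519.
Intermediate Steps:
A = 2 (A = -6*(-⅓) = 2)
Z(t) = 4*t² (Z(t) = (t + t)*(t + t) = (2*t)*(2*t) = 4*t²)
P(R, u) = 2*u
v(N) = -16/3 (v(N) = -8 + (2*4)/3 = -8 + (⅓)*8 = -8 + 8/3 = -16/3)
v(a(-33)) + Z(Y) = -16/3 + 4*(-141)² = -16/3 + 4*19881 = -16/3 + 79524 = 238556/3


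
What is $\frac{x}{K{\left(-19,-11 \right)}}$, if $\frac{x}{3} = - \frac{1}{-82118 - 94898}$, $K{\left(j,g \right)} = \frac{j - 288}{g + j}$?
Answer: $\frac{45}{27171956} \approx 1.6561 \cdot 10^{-6}$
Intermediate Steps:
$K{\left(j,g \right)} = \frac{-288 + j}{g + j}$
$x = \frac{3}{177016}$ ($x = 3 \left(- \frac{1}{-82118 - 94898}\right) = 3 \left(- \frac{1}{-177016}\right) = 3 \left(\left(-1\right) \left(- \frac{1}{177016}\right)\right) = 3 \cdot \frac{1}{177016} = \frac{3}{177016} \approx 1.6948 \cdot 10^{-5}$)
$\frac{x}{K{\left(-19,-11 \right)}} = \frac{3}{177016 \frac{-288 - 19}{-11 - 19}} = \frac{3}{177016 \frac{1}{-30} \left(-307\right)} = \frac{3}{177016 \left(\left(- \frac{1}{30}\right) \left(-307\right)\right)} = \frac{3}{177016 \cdot \frac{307}{30}} = \frac{3}{177016} \cdot \frac{30}{307} = \frac{45}{27171956}$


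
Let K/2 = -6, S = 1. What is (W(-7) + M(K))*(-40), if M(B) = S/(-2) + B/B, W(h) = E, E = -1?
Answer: 20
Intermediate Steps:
K = -12 (K = 2*(-6) = -12)
W(h) = -1
M(B) = ½ (M(B) = 1/(-2) + B/B = 1*(-½) + 1 = -½ + 1 = ½)
(W(-7) + M(K))*(-40) = (-1 + ½)*(-40) = -½*(-40) = 20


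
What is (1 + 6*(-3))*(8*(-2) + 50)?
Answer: -578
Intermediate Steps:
(1 + 6*(-3))*(8*(-2) + 50) = (1 - 18)*(-16 + 50) = -17*34 = -578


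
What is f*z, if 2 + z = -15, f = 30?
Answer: -510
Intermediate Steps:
z = -17 (z = -2 - 15 = -17)
f*z = 30*(-17) = -510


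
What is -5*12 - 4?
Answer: -64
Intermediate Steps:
-5*12 - 4 = -60 - 4 = -64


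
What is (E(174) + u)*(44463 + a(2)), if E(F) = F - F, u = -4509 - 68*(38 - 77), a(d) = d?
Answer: -82571505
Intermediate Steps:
u = -1857 (u = -4509 - 68*(-39) = -4509 + 2652 = -1857)
E(F) = 0
(E(174) + u)*(44463 + a(2)) = (0 - 1857)*(44463 + 2) = -1857*44465 = -82571505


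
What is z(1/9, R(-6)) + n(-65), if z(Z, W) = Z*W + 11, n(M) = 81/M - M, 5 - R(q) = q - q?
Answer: 44056/585 ≈ 75.309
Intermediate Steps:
R(q) = 5 (R(q) = 5 - (q - q) = 5 - 1*0 = 5 + 0 = 5)
n(M) = -M + 81/M
z(Z, W) = 11 + W*Z (z(Z, W) = W*Z + 11 = 11 + W*Z)
z(1/9, R(-6)) + n(-65) = (11 + 5/9) + (-1*(-65) + 81/(-65)) = (11 + 5*(1/9)) + (65 + 81*(-1/65)) = (11 + 5/9) + (65 - 81/65) = 104/9 + 4144/65 = 44056/585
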